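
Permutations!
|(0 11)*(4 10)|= |(0 11)(4 10)|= 2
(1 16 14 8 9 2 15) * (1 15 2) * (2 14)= [0, 16, 14, 3, 4, 5, 6, 7, 9, 1, 10, 11, 12, 13, 8, 15, 2]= (1 16 2 14 8 9)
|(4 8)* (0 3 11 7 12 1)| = 6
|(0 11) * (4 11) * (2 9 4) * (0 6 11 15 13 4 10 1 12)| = |(0 2 9 10 1 12)(4 15 13)(6 11)| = 6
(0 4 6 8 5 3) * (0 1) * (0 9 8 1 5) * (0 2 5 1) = (0 4 6)(1 9 8 2 5 3) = [4, 9, 5, 1, 6, 3, 0, 7, 2, 8]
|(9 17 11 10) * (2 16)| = 4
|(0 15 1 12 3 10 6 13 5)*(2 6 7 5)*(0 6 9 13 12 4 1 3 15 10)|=|(0 10 7 5 6 12 15 3)(1 4)(2 9 13)|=24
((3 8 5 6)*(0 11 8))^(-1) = ((0 11 8 5 6 3))^(-1) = (0 3 6 5 8 11)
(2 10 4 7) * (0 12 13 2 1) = [12, 0, 10, 3, 7, 5, 6, 1, 8, 9, 4, 11, 13, 2] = (0 12 13 2 10 4 7 1)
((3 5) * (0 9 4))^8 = ((0 9 4)(3 5))^8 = (0 4 9)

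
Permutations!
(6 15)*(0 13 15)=(0 13 15 6)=[13, 1, 2, 3, 4, 5, 0, 7, 8, 9, 10, 11, 12, 15, 14, 6]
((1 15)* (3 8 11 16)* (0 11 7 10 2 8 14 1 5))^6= (0 15 14 16)(1 3 11 5)(2 7)(8 10)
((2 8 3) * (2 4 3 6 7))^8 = (8)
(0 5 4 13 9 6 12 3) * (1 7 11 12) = (0 5 4 13 9 6 1 7 11 12 3) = [5, 7, 2, 0, 13, 4, 1, 11, 8, 6, 10, 12, 3, 9]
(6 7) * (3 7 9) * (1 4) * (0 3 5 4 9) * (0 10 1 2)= (0 3 7 6 10 1 9 5 4 2)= [3, 9, 0, 7, 2, 4, 10, 6, 8, 5, 1]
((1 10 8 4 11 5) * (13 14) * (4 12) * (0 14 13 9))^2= ((0 14 9)(1 10 8 12 4 11 5))^2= (0 9 14)(1 8 4 5 10 12 11)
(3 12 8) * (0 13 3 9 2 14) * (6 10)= [13, 1, 14, 12, 4, 5, 10, 7, 9, 2, 6, 11, 8, 3, 0]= (0 13 3 12 8 9 2 14)(6 10)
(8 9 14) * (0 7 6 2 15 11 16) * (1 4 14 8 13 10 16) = (0 7 6 2 15 11 1 4 14 13 10 16)(8 9) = [7, 4, 15, 3, 14, 5, 2, 6, 9, 8, 16, 1, 12, 10, 13, 11, 0]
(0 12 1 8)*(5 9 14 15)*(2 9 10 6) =(0 12 1 8)(2 9 14 15 5 10 6) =[12, 8, 9, 3, 4, 10, 2, 7, 0, 14, 6, 11, 1, 13, 15, 5]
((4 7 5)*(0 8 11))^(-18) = ((0 8 11)(4 7 5))^(-18) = (11)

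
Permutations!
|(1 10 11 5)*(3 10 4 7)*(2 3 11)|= |(1 4 7 11 5)(2 3 10)|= 15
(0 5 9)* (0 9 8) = (9)(0 5 8) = [5, 1, 2, 3, 4, 8, 6, 7, 0, 9]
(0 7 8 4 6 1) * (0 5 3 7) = (1 5 3 7 8 4 6) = [0, 5, 2, 7, 6, 3, 1, 8, 4]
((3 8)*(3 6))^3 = (8)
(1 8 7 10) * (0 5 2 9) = (0 5 2 9)(1 8 7 10) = [5, 8, 9, 3, 4, 2, 6, 10, 7, 0, 1]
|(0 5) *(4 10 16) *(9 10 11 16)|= |(0 5)(4 11 16)(9 10)|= 6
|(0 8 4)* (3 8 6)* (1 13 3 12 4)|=4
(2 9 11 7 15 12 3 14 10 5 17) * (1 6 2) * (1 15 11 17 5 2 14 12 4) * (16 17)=(1 6 14 10 2 9 16 17 15 4)(3 12)(7 11)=[0, 6, 9, 12, 1, 5, 14, 11, 8, 16, 2, 7, 3, 13, 10, 4, 17, 15]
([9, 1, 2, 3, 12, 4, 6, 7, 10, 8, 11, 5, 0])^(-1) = (0 12 4 5 11 10 8 9)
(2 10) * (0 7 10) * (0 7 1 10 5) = (0 1 10 2 7 5) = [1, 10, 7, 3, 4, 0, 6, 5, 8, 9, 2]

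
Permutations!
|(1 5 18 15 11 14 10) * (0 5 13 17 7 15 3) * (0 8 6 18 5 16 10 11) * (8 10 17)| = 70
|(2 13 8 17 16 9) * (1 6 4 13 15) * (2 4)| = 12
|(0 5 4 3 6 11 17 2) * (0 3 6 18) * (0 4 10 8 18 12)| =12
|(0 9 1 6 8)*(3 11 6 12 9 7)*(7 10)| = |(0 10 7 3 11 6 8)(1 12 9)| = 21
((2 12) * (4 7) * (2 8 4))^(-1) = ((2 12 8 4 7))^(-1) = (2 7 4 8 12)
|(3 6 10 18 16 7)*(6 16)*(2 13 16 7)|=|(2 13 16)(3 7)(6 10 18)|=6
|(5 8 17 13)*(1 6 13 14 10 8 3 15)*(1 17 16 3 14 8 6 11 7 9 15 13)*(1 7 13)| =|(1 11 13 5 14 10 6 7 9 15 17 8 16 3)| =14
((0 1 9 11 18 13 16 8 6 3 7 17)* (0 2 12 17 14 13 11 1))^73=((1 9)(2 12 17)(3 7 14 13 16 8 6)(11 18))^73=(1 9)(2 12 17)(3 13 6 14 8 7 16)(11 18)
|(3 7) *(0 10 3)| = |(0 10 3 7)| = 4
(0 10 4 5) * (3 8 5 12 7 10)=(0 3 8 5)(4 12 7 10)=[3, 1, 2, 8, 12, 0, 6, 10, 5, 9, 4, 11, 7]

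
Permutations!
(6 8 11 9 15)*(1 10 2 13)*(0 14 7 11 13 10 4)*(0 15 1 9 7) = [14, 4, 10, 3, 15, 5, 8, 11, 13, 1, 2, 7, 12, 9, 0, 6] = (0 14)(1 4 15 6 8 13 9)(2 10)(7 11)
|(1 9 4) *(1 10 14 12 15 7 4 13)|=6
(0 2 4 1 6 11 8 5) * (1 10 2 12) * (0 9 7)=(0 12 1 6 11 8 5 9 7)(2 4 10)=[12, 6, 4, 3, 10, 9, 11, 0, 5, 7, 2, 8, 1]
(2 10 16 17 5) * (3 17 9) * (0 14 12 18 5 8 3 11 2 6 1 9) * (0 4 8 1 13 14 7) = (0 7)(1 9 11 2 10 16 4 8 3 17)(5 6 13 14 12 18) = [7, 9, 10, 17, 8, 6, 13, 0, 3, 11, 16, 2, 18, 14, 12, 15, 4, 1, 5]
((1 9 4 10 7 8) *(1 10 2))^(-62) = (1 4)(2 9)(7 8 10)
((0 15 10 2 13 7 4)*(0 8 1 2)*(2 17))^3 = (1 13 8 2 4 17 7)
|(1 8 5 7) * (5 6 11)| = 6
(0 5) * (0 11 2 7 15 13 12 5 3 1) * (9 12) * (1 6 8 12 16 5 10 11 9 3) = (0 1)(2 7 15 13 3 6 8 12 10 11)(5 9 16) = [1, 0, 7, 6, 4, 9, 8, 15, 12, 16, 11, 2, 10, 3, 14, 13, 5]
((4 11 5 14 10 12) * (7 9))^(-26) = (4 10 5)(11 12 14)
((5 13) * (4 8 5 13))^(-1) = ((13)(4 8 5))^(-1) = (13)(4 5 8)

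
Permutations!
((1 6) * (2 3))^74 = ((1 6)(2 3))^74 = (6)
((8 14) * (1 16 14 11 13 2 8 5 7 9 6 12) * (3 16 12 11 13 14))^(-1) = ((1 12)(2 8 13)(3 16)(5 7 9 6 11 14))^(-1) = (1 12)(2 13 8)(3 16)(5 14 11 6 9 7)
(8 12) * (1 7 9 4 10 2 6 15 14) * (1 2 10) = (1 7 9 4)(2 6 15 14)(8 12) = [0, 7, 6, 3, 1, 5, 15, 9, 12, 4, 10, 11, 8, 13, 2, 14]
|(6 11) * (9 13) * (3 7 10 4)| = 4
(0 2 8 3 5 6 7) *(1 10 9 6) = [2, 10, 8, 5, 4, 1, 7, 0, 3, 6, 9] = (0 2 8 3 5 1 10 9 6 7)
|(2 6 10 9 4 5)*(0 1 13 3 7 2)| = |(0 1 13 3 7 2 6 10 9 4 5)| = 11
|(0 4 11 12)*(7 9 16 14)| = 4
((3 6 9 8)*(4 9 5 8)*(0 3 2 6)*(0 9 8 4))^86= ((0 3 9)(2 6 5 4 8))^86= (0 9 3)(2 6 5 4 8)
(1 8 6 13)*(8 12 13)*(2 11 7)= (1 12 13)(2 11 7)(6 8)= [0, 12, 11, 3, 4, 5, 8, 2, 6, 9, 10, 7, 13, 1]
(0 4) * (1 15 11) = (0 4)(1 15 11) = [4, 15, 2, 3, 0, 5, 6, 7, 8, 9, 10, 1, 12, 13, 14, 11]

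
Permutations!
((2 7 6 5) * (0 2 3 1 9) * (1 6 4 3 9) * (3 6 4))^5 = (0 6 7 9 4 2 5 3)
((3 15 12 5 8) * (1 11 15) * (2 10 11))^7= (1 8 12 11 2 3 5 15 10)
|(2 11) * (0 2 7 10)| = 5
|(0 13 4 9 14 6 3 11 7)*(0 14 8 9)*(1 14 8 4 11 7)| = 11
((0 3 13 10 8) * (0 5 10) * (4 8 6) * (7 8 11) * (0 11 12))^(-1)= (0 12 4 6 10 5 8 7 11 13 3)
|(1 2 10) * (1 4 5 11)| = |(1 2 10 4 5 11)| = 6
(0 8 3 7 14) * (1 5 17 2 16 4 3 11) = [8, 5, 16, 7, 3, 17, 6, 14, 11, 9, 10, 1, 12, 13, 0, 15, 4, 2] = (0 8 11 1 5 17 2 16 4 3 7 14)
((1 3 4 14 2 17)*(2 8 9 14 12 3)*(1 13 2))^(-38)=((2 17 13)(3 4 12)(8 9 14))^(-38)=(2 17 13)(3 4 12)(8 9 14)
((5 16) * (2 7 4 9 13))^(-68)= (16)(2 4 13 7 9)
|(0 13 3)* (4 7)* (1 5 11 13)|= |(0 1 5 11 13 3)(4 7)|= 6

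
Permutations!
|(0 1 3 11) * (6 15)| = 4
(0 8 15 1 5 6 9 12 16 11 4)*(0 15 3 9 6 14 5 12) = (0 8 3 9)(1 12 16 11 4 15)(5 14) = [8, 12, 2, 9, 15, 14, 6, 7, 3, 0, 10, 4, 16, 13, 5, 1, 11]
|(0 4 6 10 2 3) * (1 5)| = 6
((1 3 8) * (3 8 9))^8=((1 8)(3 9))^8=(9)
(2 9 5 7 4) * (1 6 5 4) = (1 6 5 7)(2 9 4) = [0, 6, 9, 3, 2, 7, 5, 1, 8, 4]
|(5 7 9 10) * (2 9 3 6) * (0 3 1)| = 9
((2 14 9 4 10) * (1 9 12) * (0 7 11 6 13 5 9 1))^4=((0 7 11 6 13 5 9 4 10 2 14 12))^4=(0 13 10)(2 7 5)(4 12 6)(9 14 11)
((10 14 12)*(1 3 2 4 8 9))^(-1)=(1 9 8 4 2 3)(10 12 14)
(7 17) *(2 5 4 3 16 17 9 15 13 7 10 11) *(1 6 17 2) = (1 6 17 10 11)(2 5 4 3 16)(7 9 15 13) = [0, 6, 5, 16, 3, 4, 17, 9, 8, 15, 11, 1, 12, 7, 14, 13, 2, 10]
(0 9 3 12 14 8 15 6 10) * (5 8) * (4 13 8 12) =(0 9 3 4 13 8 15 6 10)(5 12 14) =[9, 1, 2, 4, 13, 12, 10, 7, 15, 3, 0, 11, 14, 8, 5, 6]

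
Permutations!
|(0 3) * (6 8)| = 2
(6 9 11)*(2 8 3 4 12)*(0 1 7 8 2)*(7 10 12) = (0 1 10 12)(3 4 7 8)(6 9 11) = [1, 10, 2, 4, 7, 5, 9, 8, 3, 11, 12, 6, 0]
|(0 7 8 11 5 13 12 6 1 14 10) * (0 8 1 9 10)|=8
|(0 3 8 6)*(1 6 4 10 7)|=8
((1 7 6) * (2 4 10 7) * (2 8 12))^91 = ((1 8 12 2 4 10 7 6))^91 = (1 2 7 8 4 6 12 10)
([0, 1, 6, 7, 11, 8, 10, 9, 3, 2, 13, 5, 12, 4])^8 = (2 3 11 10 9 8 4 6 7 5 13)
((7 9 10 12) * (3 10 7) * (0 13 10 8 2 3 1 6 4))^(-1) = (0 4 6 1 12 10 13)(2 8 3)(7 9)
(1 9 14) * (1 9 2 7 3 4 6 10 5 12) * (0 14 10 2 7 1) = (0 14 9 10 5 12)(1 7 3 4 6 2) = [14, 7, 1, 4, 6, 12, 2, 3, 8, 10, 5, 11, 0, 13, 9]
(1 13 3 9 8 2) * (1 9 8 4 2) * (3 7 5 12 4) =[0, 13, 9, 8, 2, 12, 6, 5, 1, 3, 10, 11, 4, 7] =(1 13 7 5 12 4 2 9 3 8)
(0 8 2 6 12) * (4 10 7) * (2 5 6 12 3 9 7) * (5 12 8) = (0 5 6 3 9 7 4 10 2 8 12) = [5, 1, 8, 9, 10, 6, 3, 4, 12, 7, 2, 11, 0]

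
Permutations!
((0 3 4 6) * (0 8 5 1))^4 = ((0 3 4 6 8 5 1))^4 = (0 8 3 5 4 1 6)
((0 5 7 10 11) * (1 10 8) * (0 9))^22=(0 11 1 7)(5 9 10 8)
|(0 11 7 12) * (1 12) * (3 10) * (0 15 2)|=|(0 11 7 1 12 15 2)(3 10)|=14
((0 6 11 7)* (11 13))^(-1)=((0 6 13 11 7))^(-1)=(0 7 11 13 6)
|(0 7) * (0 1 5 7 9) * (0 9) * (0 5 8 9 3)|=|(0 5 7 1 8 9 3)|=7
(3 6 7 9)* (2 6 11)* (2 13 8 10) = (2 6 7 9 3 11 13 8 10) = [0, 1, 6, 11, 4, 5, 7, 9, 10, 3, 2, 13, 12, 8]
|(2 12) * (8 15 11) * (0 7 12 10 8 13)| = 9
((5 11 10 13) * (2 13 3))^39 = ((2 13 5 11 10 3))^39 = (2 11)(3 5)(10 13)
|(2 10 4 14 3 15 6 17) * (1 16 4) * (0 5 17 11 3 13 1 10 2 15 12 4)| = |(0 5 17 15 6 11 3 12 4 14 13 1 16)| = 13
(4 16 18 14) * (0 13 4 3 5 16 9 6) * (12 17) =(0 13 4 9 6)(3 5 16 18 14)(12 17) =[13, 1, 2, 5, 9, 16, 0, 7, 8, 6, 10, 11, 17, 4, 3, 15, 18, 12, 14]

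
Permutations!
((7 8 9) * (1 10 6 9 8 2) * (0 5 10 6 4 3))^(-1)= (0 3 4 10 5)(1 2 7 9 6)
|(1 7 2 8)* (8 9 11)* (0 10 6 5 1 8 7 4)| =12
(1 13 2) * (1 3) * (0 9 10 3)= (0 9 10 3 1 13 2)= [9, 13, 0, 1, 4, 5, 6, 7, 8, 10, 3, 11, 12, 2]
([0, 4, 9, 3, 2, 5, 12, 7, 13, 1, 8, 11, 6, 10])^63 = (13)(1 9 2 4)(6 12)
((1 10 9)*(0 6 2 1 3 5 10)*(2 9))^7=(0 1 2 10 5 3 9 6)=((0 6 9 3 5 10 2 1))^7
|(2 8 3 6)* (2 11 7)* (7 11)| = 5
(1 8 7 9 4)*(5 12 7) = (1 8 5 12 7 9 4) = [0, 8, 2, 3, 1, 12, 6, 9, 5, 4, 10, 11, 7]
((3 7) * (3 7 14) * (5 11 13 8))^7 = (3 14)(5 8 13 11) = ((3 14)(5 11 13 8))^7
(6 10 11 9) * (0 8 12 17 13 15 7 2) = [8, 1, 0, 3, 4, 5, 10, 2, 12, 6, 11, 9, 17, 15, 14, 7, 16, 13] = (0 8 12 17 13 15 7 2)(6 10 11 9)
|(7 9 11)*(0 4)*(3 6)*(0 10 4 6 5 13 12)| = 6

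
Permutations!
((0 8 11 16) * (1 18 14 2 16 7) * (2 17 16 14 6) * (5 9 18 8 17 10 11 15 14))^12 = (1 11 14 8 7 10 15)(2 9 6 5 18)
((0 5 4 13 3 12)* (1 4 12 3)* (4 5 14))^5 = ((0 14 4 13 1 5 12))^5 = (0 5 13 14 12 1 4)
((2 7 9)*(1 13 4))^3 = ((1 13 4)(2 7 9))^3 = (13)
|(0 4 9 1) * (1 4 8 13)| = 4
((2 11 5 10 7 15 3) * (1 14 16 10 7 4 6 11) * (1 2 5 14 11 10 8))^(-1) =(1 8 16 14 11)(3 15 7 5)(4 10 6) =((1 11 14 16 8)(3 5 7 15)(4 6 10))^(-1)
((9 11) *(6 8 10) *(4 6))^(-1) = ((4 6 8 10)(9 11))^(-1) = (4 10 8 6)(9 11)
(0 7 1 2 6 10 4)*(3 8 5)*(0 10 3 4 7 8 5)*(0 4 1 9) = (0 8 4 10 7 9)(1 2 6 3 5) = [8, 2, 6, 5, 10, 1, 3, 9, 4, 0, 7]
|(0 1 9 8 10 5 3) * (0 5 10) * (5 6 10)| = |(0 1 9 8)(3 6 10 5)| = 4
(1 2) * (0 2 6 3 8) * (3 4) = (0 2 1 6 4 3 8) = [2, 6, 1, 8, 3, 5, 4, 7, 0]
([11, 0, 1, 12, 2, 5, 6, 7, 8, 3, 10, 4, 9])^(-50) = (3 12 9)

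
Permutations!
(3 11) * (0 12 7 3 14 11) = (0 12 7 3)(11 14) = [12, 1, 2, 0, 4, 5, 6, 3, 8, 9, 10, 14, 7, 13, 11]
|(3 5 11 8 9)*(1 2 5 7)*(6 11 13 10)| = 11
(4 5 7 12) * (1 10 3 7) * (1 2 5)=(1 10 3 7 12 4)(2 5)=[0, 10, 5, 7, 1, 2, 6, 12, 8, 9, 3, 11, 4]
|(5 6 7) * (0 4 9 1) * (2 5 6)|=|(0 4 9 1)(2 5)(6 7)|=4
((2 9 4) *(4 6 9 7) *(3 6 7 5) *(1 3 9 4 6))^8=((1 3)(2 5 9 7 6 4))^8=(2 9 6)(4 5 7)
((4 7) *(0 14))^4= ((0 14)(4 7))^4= (14)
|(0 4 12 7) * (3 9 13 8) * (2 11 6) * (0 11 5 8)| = 12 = |(0 4 12 7 11 6 2 5 8 3 9 13)|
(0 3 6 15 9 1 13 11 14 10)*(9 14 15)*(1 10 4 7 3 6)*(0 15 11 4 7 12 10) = (0 6 9)(1 13 4 12 10 15 14 7 3) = [6, 13, 2, 1, 12, 5, 9, 3, 8, 0, 15, 11, 10, 4, 7, 14]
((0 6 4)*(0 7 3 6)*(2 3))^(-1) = (2 7 4 6 3)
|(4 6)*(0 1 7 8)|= 4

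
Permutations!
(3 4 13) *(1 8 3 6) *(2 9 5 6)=(1 8 3 4 13 2 9 5 6)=[0, 8, 9, 4, 13, 6, 1, 7, 3, 5, 10, 11, 12, 2]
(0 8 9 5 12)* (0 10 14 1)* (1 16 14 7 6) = (0 8 9 5 12 10 7 6 1)(14 16) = [8, 0, 2, 3, 4, 12, 1, 6, 9, 5, 7, 11, 10, 13, 16, 15, 14]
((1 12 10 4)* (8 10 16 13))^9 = (1 16 8 4 12 13 10)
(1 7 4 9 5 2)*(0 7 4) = (0 7)(1 4 9 5 2) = [7, 4, 1, 3, 9, 2, 6, 0, 8, 5]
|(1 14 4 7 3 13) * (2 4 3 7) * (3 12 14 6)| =|(1 6 3 13)(2 4)(12 14)| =4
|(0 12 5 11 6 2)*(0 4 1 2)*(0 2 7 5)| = |(0 12)(1 7 5 11 6 2 4)| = 14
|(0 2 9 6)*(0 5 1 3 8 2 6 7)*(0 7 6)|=7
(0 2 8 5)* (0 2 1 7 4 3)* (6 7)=[1, 6, 8, 0, 3, 2, 7, 4, 5]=(0 1 6 7 4 3)(2 8 5)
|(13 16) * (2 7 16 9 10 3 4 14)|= 9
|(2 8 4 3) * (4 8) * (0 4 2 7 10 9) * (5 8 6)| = 6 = |(0 4 3 7 10 9)(5 8 6)|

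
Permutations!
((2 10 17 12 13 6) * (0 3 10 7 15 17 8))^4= (2 12 7 13 15 6 17)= ((0 3 10 8)(2 7 15 17 12 13 6))^4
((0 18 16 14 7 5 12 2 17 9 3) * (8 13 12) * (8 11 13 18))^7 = (0 11)(2 16)(3 5)(7 9)(8 13)(12 18)(14 17)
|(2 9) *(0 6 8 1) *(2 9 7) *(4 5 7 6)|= 8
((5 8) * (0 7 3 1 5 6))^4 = ((0 7 3 1 5 8 6))^4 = (0 5 7 8 3 6 1)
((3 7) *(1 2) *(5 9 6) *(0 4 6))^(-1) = ((0 4 6 5 9)(1 2)(3 7))^(-1) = (0 9 5 6 4)(1 2)(3 7)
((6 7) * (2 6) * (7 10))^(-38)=(2 10)(6 7)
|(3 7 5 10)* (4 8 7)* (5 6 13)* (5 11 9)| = |(3 4 8 7 6 13 11 9 5 10)| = 10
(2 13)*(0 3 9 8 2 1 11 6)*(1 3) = (0 1 11 6)(2 13 3 9 8) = [1, 11, 13, 9, 4, 5, 0, 7, 2, 8, 10, 6, 12, 3]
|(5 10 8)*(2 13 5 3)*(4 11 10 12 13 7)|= |(2 7 4 11 10 8 3)(5 12 13)|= 21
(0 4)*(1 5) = [4, 5, 2, 3, 0, 1] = (0 4)(1 5)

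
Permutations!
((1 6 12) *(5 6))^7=((1 5 6 12))^7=(1 12 6 5)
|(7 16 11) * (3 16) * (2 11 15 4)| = |(2 11 7 3 16 15 4)| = 7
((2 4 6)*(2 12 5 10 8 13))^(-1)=((2 4 6 12 5 10 8 13))^(-1)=(2 13 8 10 5 12 6 4)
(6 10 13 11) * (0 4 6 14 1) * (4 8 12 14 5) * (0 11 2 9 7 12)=(0 8)(1 11 5 4 6 10 13 2 9 7 12 14)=[8, 11, 9, 3, 6, 4, 10, 12, 0, 7, 13, 5, 14, 2, 1]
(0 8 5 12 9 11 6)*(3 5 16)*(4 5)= (0 8 16 3 4 5 12 9 11 6)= [8, 1, 2, 4, 5, 12, 0, 7, 16, 11, 10, 6, 9, 13, 14, 15, 3]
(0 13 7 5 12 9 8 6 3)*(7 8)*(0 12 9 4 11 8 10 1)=(0 13 10 1)(3 12 4 11 8 6)(5 9 7)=[13, 0, 2, 12, 11, 9, 3, 5, 6, 7, 1, 8, 4, 10]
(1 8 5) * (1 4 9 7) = (1 8 5 4 9 7) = [0, 8, 2, 3, 9, 4, 6, 1, 5, 7]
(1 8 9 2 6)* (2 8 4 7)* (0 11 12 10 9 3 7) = (0 11 12 10 9 8 3 7 2 6 1 4) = [11, 4, 6, 7, 0, 5, 1, 2, 3, 8, 9, 12, 10]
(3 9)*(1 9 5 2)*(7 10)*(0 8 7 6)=[8, 9, 1, 5, 4, 2, 0, 10, 7, 3, 6]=(0 8 7 10 6)(1 9 3 5 2)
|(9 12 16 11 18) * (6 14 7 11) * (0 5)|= |(0 5)(6 14 7 11 18 9 12 16)|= 8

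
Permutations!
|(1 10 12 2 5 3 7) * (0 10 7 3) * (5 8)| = |(0 10 12 2 8 5)(1 7)| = 6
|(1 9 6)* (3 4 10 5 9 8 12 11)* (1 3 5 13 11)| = 24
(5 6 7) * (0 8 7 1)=(0 8 7 5 6 1)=[8, 0, 2, 3, 4, 6, 1, 5, 7]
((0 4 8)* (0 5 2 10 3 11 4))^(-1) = (2 5 8 4 11 3 10)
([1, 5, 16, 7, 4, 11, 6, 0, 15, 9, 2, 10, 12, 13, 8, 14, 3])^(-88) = [5, 11, 3, 0, 4, 10, 6, 1, 14, 9, 16, 2, 12, 13, 15, 8, 7]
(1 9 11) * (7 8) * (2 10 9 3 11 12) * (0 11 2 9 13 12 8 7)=[11, 3, 10, 2, 4, 5, 6, 7, 0, 8, 13, 1, 9, 12]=(0 11 1 3 2 10 13 12 9 8)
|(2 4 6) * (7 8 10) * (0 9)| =|(0 9)(2 4 6)(7 8 10)| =6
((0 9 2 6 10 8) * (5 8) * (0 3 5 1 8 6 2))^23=(0 9)(1 10 6 5 3 8)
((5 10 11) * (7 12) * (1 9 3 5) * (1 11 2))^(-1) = (1 2 10 5 3 9)(7 12)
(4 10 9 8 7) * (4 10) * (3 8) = [0, 1, 2, 8, 4, 5, 6, 10, 7, 3, 9] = (3 8 7 10 9)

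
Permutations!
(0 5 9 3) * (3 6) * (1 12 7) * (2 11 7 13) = (0 5 9 6 3)(1 12 13 2 11 7) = [5, 12, 11, 0, 4, 9, 3, 1, 8, 6, 10, 7, 13, 2]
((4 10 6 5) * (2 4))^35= ((2 4 10 6 5))^35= (10)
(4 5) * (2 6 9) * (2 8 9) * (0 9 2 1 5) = (0 9 8 2 6 1 5 4) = [9, 5, 6, 3, 0, 4, 1, 7, 2, 8]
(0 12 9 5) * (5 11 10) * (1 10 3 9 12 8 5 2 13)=(0 8 5)(1 10 2 13)(3 9 11)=[8, 10, 13, 9, 4, 0, 6, 7, 5, 11, 2, 3, 12, 1]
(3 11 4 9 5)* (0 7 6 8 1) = (0 7 6 8 1)(3 11 4 9 5) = [7, 0, 2, 11, 9, 3, 8, 6, 1, 5, 10, 4]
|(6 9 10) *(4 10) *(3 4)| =5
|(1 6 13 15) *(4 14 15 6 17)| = 10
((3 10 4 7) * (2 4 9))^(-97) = (2 9 10 3 7 4)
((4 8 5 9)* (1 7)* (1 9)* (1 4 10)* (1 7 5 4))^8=((1 5)(4 8)(7 9 10))^8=(7 10 9)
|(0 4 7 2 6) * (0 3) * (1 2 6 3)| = 7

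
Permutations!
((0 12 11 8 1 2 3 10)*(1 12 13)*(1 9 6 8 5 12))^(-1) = ((0 13 9 6 8 1 2 3 10)(5 12 11))^(-1) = (0 10 3 2 1 8 6 9 13)(5 11 12)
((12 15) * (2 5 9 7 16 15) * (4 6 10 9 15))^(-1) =(2 12 15 5)(4 16 7 9 10 6)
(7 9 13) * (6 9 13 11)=(6 9 11)(7 13)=[0, 1, 2, 3, 4, 5, 9, 13, 8, 11, 10, 6, 12, 7]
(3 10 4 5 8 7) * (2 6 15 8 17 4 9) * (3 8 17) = (2 6 15 17 4 5 3 10 9)(7 8) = [0, 1, 6, 10, 5, 3, 15, 8, 7, 2, 9, 11, 12, 13, 14, 17, 16, 4]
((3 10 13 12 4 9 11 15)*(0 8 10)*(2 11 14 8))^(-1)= (0 3 15 11 2)(4 12 13 10 8 14 9)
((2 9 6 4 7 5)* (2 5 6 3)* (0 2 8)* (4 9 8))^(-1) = (0 8 2)(3 9 6 7 4)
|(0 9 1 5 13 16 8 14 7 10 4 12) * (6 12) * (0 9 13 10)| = 42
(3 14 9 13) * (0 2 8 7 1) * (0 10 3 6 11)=(0 2 8 7 1 10 3 14 9 13 6 11)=[2, 10, 8, 14, 4, 5, 11, 1, 7, 13, 3, 0, 12, 6, 9]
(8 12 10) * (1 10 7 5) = (1 10 8 12 7 5) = [0, 10, 2, 3, 4, 1, 6, 5, 12, 9, 8, 11, 7]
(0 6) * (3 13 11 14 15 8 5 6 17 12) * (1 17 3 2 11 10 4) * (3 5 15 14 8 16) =(0 5 6)(1 17 12 2 11 8 15 16 3 13 10 4) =[5, 17, 11, 13, 1, 6, 0, 7, 15, 9, 4, 8, 2, 10, 14, 16, 3, 12]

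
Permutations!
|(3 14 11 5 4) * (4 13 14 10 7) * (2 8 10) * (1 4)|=28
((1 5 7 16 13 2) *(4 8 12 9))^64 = (1 13 7)(2 16 5)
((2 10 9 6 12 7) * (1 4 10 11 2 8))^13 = (1 12 10 8 6 4 7 9)(2 11) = ((1 4 10 9 6 12 7 8)(2 11))^13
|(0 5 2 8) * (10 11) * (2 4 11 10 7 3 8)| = |(0 5 4 11 7 3 8)| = 7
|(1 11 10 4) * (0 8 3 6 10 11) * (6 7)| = 8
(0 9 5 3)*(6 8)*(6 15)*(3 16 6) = [9, 1, 2, 0, 4, 16, 8, 7, 15, 5, 10, 11, 12, 13, 14, 3, 6] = (0 9 5 16 6 8 15 3)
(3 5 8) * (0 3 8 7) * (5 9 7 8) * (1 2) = (0 3 9 7)(1 2)(5 8) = [3, 2, 1, 9, 4, 8, 6, 0, 5, 7]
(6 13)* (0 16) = (0 16)(6 13) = [16, 1, 2, 3, 4, 5, 13, 7, 8, 9, 10, 11, 12, 6, 14, 15, 0]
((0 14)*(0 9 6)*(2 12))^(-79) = (0 14 9 6)(2 12)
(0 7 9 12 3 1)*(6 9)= (0 7 6 9 12 3 1)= [7, 0, 2, 1, 4, 5, 9, 6, 8, 12, 10, 11, 3]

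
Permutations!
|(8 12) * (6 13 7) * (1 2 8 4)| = |(1 2 8 12 4)(6 13 7)| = 15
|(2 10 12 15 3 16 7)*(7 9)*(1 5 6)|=24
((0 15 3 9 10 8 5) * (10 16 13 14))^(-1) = (0 5 8 10 14 13 16 9 3 15)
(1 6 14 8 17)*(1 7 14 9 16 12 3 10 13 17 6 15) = (1 15)(3 10 13 17 7 14 8 6 9 16 12) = [0, 15, 2, 10, 4, 5, 9, 14, 6, 16, 13, 11, 3, 17, 8, 1, 12, 7]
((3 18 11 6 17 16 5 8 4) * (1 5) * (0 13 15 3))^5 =((0 13 15 3 18 11 6 17 16 1 5 8 4))^5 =(0 11 5 15 17 4 18 1 13 6 8 3 16)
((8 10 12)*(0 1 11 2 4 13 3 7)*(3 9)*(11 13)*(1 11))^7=((0 11 2 4 1 13 9 3 7)(8 10 12))^7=(0 3 13 4 11 7 9 1 2)(8 10 12)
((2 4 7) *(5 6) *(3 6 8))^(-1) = ((2 4 7)(3 6 5 8))^(-1) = (2 7 4)(3 8 5 6)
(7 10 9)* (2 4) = [0, 1, 4, 3, 2, 5, 6, 10, 8, 7, 9] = (2 4)(7 10 9)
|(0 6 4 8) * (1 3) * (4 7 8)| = |(0 6 7 8)(1 3)| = 4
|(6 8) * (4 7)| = |(4 7)(6 8)| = 2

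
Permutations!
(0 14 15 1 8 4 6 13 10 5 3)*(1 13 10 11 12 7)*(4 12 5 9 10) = (0 14 15 13 11 5 3)(1 8 12 7)(4 6)(9 10) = [14, 8, 2, 0, 6, 3, 4, 1, 12, 10, 9, 5, 7, 11, 15, 13]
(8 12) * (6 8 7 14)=[0, 1, 2, 3, 4, 5, 8, 14, 12, 9, 10, 11, 7, 13, 6]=(6 8 12 7 14)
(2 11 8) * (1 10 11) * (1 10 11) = (1 11 8 2 10) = [0, 11, 10, 3, 4, 5, 6, 7, 2, 9, 1, 8]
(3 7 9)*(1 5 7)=[0, 5, 2, 1, 4, 7, 6, 9, 8, 3]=(1 5 7 9 3)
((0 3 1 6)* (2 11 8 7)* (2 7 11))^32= ((0 3 1 6)(8 11))^32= (11)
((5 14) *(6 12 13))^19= ((5 14)(6 12 13))^19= (5 14)(6 12 13)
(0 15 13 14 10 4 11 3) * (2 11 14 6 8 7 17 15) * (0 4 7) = (0 2 11 3 4 14 10 7 17 15 13 6 8) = [2, 1, 11, 4, 14, 5, 8, 17, 0, 9, 7, 3, 12, 6, 10, 13, 16, 15]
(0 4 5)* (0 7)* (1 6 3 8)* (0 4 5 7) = (0 5)(1 6 3 8)(4 7) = [5, 6, 2, 8, 7, 0, 3, 4, 1]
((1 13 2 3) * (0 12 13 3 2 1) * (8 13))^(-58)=(0 8 1)(3 12 13)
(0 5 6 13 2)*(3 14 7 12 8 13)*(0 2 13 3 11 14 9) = [5, 1, 2, 9, 4, 6, 11, 12, 3, 0, 10, 14, 8, 13, 7] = (0 5 6 11 14 7 12 8 3 9)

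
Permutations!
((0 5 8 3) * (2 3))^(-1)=((0 5 8 2 3))^(-1)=(0 3 2 8 5)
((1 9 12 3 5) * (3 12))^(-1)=((12)(1 9 3 5))^(-1)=(12)(1 5 3 9)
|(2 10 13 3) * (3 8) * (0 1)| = |(0 1)(2 10 13 8 3)| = 10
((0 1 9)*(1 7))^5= (0 7 1 9)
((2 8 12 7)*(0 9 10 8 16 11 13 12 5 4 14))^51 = (0 10 5 14 9 8 4)(2 13)(7 11)(12 16)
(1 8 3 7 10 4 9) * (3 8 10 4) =(1 10 3 7 4 9) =[0, 10, 2, 7, 9, 5, 6, 4, 8, 1, 3]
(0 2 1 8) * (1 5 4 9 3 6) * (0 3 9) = (9)(0 2 5 4)(1 8 3 6) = [2, 8, 5, 6, 0, 4, 1, 7, 3, 9]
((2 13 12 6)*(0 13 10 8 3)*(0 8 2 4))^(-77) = (0 6 13 4 12)(2 10)(3 8)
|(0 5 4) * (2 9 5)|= |(0 2 9 5 4)|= 5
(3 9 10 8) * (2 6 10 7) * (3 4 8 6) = [0, 1, 3, 9, 8, 5, 10, 2, 4, 7, 6] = (2 3 9 7)(4 8)(6 10)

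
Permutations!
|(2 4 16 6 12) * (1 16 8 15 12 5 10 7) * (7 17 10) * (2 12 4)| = |(1 16 6 5 7)(4 8 15)(10 17)| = 30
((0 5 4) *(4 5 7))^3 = ((0 7 4))^3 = (7)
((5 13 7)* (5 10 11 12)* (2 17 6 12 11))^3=((2 17 6 12 5 13 7 10))^3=(2 12 7 17 5 10 6 13)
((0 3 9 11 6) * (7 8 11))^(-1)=((0 3 9 7 8 11 6))^(-1)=(0 6 11 8 7 9 3)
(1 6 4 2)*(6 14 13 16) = [0, 14, 1, 3, 2, 5, 4, 7, 8, 9, 10, 11, 12, 16, 13, 15, 6] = (1 14 13 16 6 4 2)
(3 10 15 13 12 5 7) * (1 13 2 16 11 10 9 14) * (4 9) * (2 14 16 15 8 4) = (1 13 12 5 7 3 2 15 14)(4 9 16 11 10 8) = [0, 13, 15, 2, 9, 7, 6, 3, 4, 16, 8, 10, 5, 12, 1, 14, 11]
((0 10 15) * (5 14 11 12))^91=(0 10 15)(5 12 11 14)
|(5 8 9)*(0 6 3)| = 3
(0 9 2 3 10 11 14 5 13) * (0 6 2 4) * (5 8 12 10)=(0 9 4)(2 3 5 13 6)(8 12 10 11 14)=[9, 1, 3, 5, 0, 13, 2, 7, 12, 4, 11, 14, 10, 6, 8]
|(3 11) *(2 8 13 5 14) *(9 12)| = 10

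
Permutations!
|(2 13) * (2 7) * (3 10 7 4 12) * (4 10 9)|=4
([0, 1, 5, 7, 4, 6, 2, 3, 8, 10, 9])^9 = (3 7)(9 10)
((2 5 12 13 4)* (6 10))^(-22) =(2 13 5 4 12)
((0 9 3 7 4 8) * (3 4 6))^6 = (0 4)(8 9)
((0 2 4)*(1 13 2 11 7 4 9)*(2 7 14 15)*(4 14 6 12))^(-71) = ((0 11 6 12 4)(1 13 7 14 15 2 9))^(-71) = (0 4 12 6 11)(1 9 2 15 14 7 13)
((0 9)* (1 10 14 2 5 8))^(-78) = (14)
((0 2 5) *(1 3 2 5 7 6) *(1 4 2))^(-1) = (0 5)(1 3)(2 4 6 7)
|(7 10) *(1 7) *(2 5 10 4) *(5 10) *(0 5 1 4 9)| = |(0 5 1 7 9)(2 10 4)| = 15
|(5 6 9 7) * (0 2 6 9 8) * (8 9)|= 7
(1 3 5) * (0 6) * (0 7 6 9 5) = (0 9 5 1 3)(6 7) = [9, 3, 2, 0, 4, 1, 7, 6, 8, 5]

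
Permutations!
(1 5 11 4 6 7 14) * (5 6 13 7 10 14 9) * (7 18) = [0, 6, 2, 3, 13, 11, 10, 9, 8, 5, 14, 4, 12, 18, 1, 15, 16, 17, 7] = (1 6 10 14)(4 13 18 7 9 5 11)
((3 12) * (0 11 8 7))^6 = ((0 11 8 7)(3 12))^6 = (12)(0 8)(7 11)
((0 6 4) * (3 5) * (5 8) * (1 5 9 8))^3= (8 9)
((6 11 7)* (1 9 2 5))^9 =(11)(1 9 2 5)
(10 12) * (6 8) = [0, 1, 2, 3, 4, 5, 8, 7, 6, 9, 12, 11, 10] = (6 8)(10 12)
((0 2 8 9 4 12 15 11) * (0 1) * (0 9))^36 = ((0 2 8)(1 9 4 12 15 11))^36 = (15)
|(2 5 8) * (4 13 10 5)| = |(2 4 13 10 5 8)| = 6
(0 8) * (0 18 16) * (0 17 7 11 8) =(7 11 8 18 16 17) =[0, 1, 2, 3, 4, 5, 6, 11, 18, 9, 10, 8, 12, 13, 14, 15, 17, 7, 16]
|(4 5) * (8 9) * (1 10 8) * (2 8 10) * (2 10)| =|(1 10 2 8 9)(4 5)| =10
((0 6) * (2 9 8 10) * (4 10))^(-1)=(0 6)(2 10 4 8 9)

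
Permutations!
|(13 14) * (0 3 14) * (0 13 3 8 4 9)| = |(0 8 4 9)(3 14)| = 4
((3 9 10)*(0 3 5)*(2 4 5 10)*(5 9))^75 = ((10)(0 3 5)(2 4 9))^75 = (10)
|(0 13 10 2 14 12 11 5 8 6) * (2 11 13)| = |(0 2 14 12 13 10 11 5 8 6)| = 10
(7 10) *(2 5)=(2 5)(7 10)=[0, 1, 5, 3, 4, 2, 6, 10, 8, 9, 7]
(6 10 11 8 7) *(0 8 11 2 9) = (11)(0 8 7 6 10 2 9) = [8, 1, 9, 3, 4, 5, 10, 6, 7, 0, 2, 11]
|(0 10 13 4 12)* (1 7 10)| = 7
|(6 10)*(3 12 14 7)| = |(3 12 14 7)(6 10)| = 4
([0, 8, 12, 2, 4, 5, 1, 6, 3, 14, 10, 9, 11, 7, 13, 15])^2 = [0, 3, 11, 12, 4, 5, 8, 1, 2, 13, 10, 14, 9, 6, 7, 15]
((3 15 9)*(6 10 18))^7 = (3 15 9)(6 10 18)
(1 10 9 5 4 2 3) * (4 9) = [0, 10, 3, 1, 2, 9, 6, 7, 8, 5, 4] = (1 10 4 2 3)(5 9)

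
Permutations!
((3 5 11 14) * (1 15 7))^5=(1 7 15)(3 5 11 14)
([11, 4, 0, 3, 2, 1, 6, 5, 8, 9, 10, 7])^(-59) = (0 1 11 4 7 2 5)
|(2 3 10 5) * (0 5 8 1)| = |(0 5 2 3 10 8 1)| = 7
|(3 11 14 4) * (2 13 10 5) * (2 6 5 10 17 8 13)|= 12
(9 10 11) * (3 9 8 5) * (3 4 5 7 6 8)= (3 9 10 11)(4 5)(6 8 7)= [0, 1, 2, 9, 5, 4, 8, 6, 7, 10, 11, 3]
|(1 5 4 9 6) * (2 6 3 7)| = 8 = |(1 5 4 9 3 7 2 6)|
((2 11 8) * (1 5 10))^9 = (11)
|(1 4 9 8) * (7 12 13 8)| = 7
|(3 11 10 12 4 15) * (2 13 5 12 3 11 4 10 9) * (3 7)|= |(2 13 5 12 10 7 3 4 15 11 9)|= 11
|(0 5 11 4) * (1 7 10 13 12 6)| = |(0 5 11 4)(1 7 10 13 12 6)| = 12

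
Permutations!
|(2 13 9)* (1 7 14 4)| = |(1 7 14 4)(2 13 9)| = 12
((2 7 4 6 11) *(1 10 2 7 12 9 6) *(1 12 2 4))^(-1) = (1 7 11 6 9 12 4 10)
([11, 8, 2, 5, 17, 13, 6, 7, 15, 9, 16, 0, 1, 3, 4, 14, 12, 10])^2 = [0, 15, 2, 13, 10, 3, 6, 7, 14, 9, 12, 11, 8, 5, 17, 4, 1, 16]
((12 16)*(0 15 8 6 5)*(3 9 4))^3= ((0 15 8 6 5)(3 9 4)(12 16))^3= (0 6 15 5 8)(12 16)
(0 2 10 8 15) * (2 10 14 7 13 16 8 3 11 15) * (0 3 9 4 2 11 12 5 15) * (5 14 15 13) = (0 10 9 4 2 15 3 12 14 7 5 13 16 8 11) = [10, 1, 15, 12, 2, 13, 6, 5, 11, 4, 9, 0, 14, 16, 7, 3, 8]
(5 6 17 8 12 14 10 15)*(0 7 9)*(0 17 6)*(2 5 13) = [7, 1, 5, 3, 4, 0, 6, 9, 12, 17, 15, 11, 14, 2, 10, 13, 16, 8] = (0 7 9 17 8 12 14 10 15 13 2 5)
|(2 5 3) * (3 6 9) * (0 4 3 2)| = |(0 4 3)(2 5 6 9)| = 12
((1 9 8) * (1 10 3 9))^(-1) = ((3 9 8 10))^(-1) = (3 10 8 9)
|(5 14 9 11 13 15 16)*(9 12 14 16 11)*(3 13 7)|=10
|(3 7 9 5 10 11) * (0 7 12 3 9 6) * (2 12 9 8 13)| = |(0 7 6)(2 12 3 9 5 10 11 8 13)| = 9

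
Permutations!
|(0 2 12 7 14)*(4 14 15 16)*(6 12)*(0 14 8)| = 9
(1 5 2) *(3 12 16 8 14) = (1 5 2)(3 12 16 8 14) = [0, 5, 1, 12, 4, 2, 6, 7, 14, 9, 10, 11, 16, 13, 3, 15, 8]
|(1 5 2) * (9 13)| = 6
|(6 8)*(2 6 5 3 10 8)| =|(2 6)(3 10 8 5)| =4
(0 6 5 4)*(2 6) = (0 2 6 5 4) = [2, 1, 6, 3, 0, 4, 5]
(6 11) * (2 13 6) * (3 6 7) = (2 13 7 3 6 11) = [0, 1, 13, 6, 4, 5, 11, 3, 8, 9, 10, 2, 12, 7]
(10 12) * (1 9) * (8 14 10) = (1 9)(8 14 10 12) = [0, 9, 2, 3, 4, 5, 6, 7, 14, 1, 12, 11, 8, 13, 10]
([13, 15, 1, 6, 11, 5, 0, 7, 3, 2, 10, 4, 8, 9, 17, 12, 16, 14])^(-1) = (0 6 3 8 12 15 1 2 9 13)(4 11)(14 17)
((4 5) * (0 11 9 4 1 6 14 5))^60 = (14)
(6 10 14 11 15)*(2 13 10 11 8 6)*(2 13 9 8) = (2 9 8 6 11 15 13 10 14) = [0, 1, 9, 3, 4, 5, 11, 7, 6, 8, 14, 15, 12, 10, 2, 13]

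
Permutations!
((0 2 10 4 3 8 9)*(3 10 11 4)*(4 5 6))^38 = ((0 2 11 5 6 4 10 3 8 9))^38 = (0 8 10 6 11)(2 9 3 4 5)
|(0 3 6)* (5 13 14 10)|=12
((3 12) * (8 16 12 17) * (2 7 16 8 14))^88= ((2 7 16 12 3 17 14))^88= (2 3 7 17 16 14 12)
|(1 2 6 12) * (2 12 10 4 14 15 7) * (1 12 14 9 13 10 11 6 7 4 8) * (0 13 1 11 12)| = |(0 13 10 8 11 6 12)(1 14 15 4 9)(2 7)| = 70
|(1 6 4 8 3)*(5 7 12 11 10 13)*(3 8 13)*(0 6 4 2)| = 9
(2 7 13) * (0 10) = [10, 1, 7, 3, 4, 5, 6, 13, 8, 9, 0, 11, 12, 2] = (0 10)(2 7 13)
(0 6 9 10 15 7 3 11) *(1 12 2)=(0 6 9 10 15 7 3 11)(1 12 2)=[6, 12, 1, 11, 4, 5, 9, 3, 8, 10, 15, 0, 2, 13, 14, 7]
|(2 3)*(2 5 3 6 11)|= 6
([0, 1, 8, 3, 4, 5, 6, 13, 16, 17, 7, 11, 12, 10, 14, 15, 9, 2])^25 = (17)(7 13 10)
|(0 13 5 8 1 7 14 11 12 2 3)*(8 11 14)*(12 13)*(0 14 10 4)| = |(0 12 2 3 14 10 4)(1 7 8)(5 11 13)| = 21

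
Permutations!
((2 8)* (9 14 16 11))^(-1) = ((2 8)(9 14 16 11))^(-1) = (2 8)(9 11 16 14)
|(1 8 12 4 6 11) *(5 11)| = 7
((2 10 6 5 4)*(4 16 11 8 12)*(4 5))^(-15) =(16)(2 10 6 4)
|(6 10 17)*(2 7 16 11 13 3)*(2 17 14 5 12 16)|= 10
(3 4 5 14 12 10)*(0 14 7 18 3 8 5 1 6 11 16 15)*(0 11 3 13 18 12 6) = (0 14 6 3 4 1)(5 7 12 10 8)(11 16 15)(13 18) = [14, 0, 2, 4, 1, 7, 3, 12, 5, 9, 8, 16, 10, 18, 6, 11, 15, 17, 13]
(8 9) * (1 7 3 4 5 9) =(1 7 3 4 5 9 8) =[0, 7, 2, 4, 5, 9, 6, 3, 1, 8]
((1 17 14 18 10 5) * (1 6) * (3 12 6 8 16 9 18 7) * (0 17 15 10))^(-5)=(0 5 12)(1 14 16)(3 18 10)(6 17 8)(7 9 15)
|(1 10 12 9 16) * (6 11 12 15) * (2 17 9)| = 10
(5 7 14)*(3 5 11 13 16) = (3 5 7 14 11 13 16) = [0, 1, 2, 5, 4, 7, 6, 14, 8, 9, 10, 13, 12, 16, 11, 15, 3]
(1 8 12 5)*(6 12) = [0, 8, 2, 3, 4, 1, 12, 7, 6, 9, 10, 11, 5] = (1 8 6 12 5)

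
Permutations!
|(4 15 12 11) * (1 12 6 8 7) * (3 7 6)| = |(1 12 11 4 15 3 7)(6 8)| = 14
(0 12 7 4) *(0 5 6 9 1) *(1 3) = (0 12 7 4 5 6 9 3 1) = [12, 0, 2, 1, 5, 6, 9, 4, 8, 3, 10, 11, 7]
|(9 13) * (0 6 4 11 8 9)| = 7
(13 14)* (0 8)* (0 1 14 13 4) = [8, 14, 2, 3, 0, 5, 6, 7, 1, 9, 10, 11, 12, 13, 4] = (0 8 1 14 4)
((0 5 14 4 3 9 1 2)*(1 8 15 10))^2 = (0 14 3 8 10 2 5 4 9 15 1)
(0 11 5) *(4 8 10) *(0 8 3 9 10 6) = [11, 1, 2, 9, 3, 8, 0, 7, 6, 10, 4, 5] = (0 11 5 8 6)(3 9 10 4)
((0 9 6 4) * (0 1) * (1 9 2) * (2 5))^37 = (0 5 2 1)(4 9 6)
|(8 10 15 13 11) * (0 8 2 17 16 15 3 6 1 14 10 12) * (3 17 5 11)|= 9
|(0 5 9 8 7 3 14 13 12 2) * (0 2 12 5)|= 7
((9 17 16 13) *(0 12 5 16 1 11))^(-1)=((0 12 5 16 13 9 17 1 11))^(-1)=(0 11 1 17 9 13 16 5 12)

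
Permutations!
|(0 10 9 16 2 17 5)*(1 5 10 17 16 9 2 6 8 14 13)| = 11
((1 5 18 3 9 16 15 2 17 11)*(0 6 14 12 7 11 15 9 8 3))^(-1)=(0 18 5 1 11 7 12 14 6)(2 15 17)(3 8)(9 16)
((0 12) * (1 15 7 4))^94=(1 7)(4 15)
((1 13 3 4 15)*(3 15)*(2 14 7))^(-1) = (1 15 13)(2 7 14)(3 4)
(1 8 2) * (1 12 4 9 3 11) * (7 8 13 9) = [0, 13, 12, 11, 7, 5, 6, 8, 2, 3, 10, 1, 4, 9] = (1 13 9 3 11)(2 12 4 7 8)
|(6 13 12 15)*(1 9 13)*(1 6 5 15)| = 4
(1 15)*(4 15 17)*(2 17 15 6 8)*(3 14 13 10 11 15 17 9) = [0, 17, 9, 14, 6, 5, 8, 7, 2, 3, 11, 15, 12, 10, 13, 1, 16, 4] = (1 17 4 6 8 2 9 3 14 13 10 11 15)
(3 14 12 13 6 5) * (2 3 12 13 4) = [0, 1, 3, 14, 2, 12, 5, 7, 8, 9, 10, 11, 4, 6, 13] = (2 3 14 13 6 5 12 4)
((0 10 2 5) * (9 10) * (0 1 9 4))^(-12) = ((0 4)(1 9 10 2 5))^(-12) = (1 2 9 5 10)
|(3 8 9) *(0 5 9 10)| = 6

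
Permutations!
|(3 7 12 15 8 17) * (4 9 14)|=|(3 7 12 15 8 17)(4 9 14)|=6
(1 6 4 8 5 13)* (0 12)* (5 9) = (0 12)(1 6 4 8 9 5 13) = [12, 6, 2, 3, 8, 13, 4, 7, 9, 5, 10, 11, 0, 1]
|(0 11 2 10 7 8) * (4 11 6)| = 8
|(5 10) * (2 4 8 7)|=4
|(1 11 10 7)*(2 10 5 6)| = 7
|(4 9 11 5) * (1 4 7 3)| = |(1 4 9 11 5 7 3)| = 7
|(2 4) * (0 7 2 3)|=5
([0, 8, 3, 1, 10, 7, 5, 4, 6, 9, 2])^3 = [0, 5, 8, 6, 3, 10, 4, 2, 7, 9, 1]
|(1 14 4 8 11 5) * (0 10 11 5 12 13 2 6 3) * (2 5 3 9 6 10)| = |(0 2 10 11 12 13 5 1 14 4 8 3)(6 9)| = 12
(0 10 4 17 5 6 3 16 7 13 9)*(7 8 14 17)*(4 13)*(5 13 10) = [5, 1, 2, 16, 7, 6, 3, 4, 14, 0, 10, 11, 12, 9, 17, 15, 8, 13] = (0 5 6 3 16 8 14 17 13 9)(4 7)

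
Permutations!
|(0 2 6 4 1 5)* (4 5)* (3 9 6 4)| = |(0 2 4 1 3 9 6 5)| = 8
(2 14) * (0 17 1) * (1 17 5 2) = (17)(0 5 2 14 1) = [5, 0, 14, 3, 4, 2, 6, 7, 8, 9, 10, 11, 12, 13, 1, 15, 16, 17]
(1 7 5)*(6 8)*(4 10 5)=[0, 7, 2, 3, 10, 1, 8, 4, 6, 9, 5]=(1 7 4 10 5)(6 8)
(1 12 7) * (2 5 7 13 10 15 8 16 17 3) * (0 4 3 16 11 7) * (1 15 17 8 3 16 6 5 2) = (0 4 16 8 11 7 15 3 1 12 13 10 17 6 5) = [4, 12, 2, 1, 16, 0, 5, 15, 11, 9, 17, 7, 13, 10, 14, 3, 8, 6]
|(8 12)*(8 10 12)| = 2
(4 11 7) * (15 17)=(4 11 7)(15 17)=[0, 1, 2, 3, 11, 5, 6, 4, 8, 9, 10, 7, 12, 13, 14, 17, 16, 15]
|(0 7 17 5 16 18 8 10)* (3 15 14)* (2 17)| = |(0 7 2 17 5 16 18 8 10)(3 15 14)| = 9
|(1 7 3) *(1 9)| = |(1 7 3 9)| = 4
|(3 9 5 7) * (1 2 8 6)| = |(1 2 8 6)(3 9 5 7)| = 4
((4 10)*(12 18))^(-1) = (4 10)(12 18)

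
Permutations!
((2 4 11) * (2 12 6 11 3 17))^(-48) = (17)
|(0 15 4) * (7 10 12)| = 3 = |(0 15 4)(7 10 12)|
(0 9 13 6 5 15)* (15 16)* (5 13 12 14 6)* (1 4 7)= (0 9 12 14 6 13 5 16 15)(1 4 7)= [9, 4, 2, 3, 7, 16, 13, 1, 8, 12, 10, 11, 14, 5, 6, 0, 15]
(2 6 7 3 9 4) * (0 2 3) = (0 2 6 7)(3 9 4) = [2, 1, 6, 9, 3, 5, 7, 0, 8, 4]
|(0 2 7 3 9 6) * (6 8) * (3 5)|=8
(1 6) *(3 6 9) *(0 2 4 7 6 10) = (0 2 4 7 6 1 9 3 10) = [2, 9, 4, 10, 7, 5, 1, 6, 8, 3, 0]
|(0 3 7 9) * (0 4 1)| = 6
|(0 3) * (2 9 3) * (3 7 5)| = |(0 2 9 7 5 3)| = 6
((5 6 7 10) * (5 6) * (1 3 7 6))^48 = (10)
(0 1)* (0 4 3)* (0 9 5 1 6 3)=[6, 4, 2, 9, 0, 1, 3, 7, 8, 5]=(0 6 3 9 5 1 4)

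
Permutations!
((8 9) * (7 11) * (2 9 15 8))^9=((2 9)(7 11)(8 15))^9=(2 9)(7 11)(8 15)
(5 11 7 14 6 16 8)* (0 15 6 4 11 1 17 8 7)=(0 15 6 16 7 14 4 11)(1 17 8 5)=[15, 17, 2, 3, 11, 1, 16, 14, 5, 9, 10, 0, 12, 13, 4, 6, 7, 8]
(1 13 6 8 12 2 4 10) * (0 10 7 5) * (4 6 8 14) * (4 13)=(0 10 1 4 7 5)(2 6 14 13 8 12)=[10, 4, 6, 3, 7, 0, 14, 5, 12, 9, 1, 11, 2, 8, 13]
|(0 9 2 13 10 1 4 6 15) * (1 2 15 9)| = 6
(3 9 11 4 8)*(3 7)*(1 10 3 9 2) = (1 10 3 2)(4 8 7 9 11) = [0, 10, 1, 2, 8, 5, 6, 9, 7, 11, 3, 4]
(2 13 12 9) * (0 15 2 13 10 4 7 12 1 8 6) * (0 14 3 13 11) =[15, 8, 10, 13, 7, 5, 14, 12, 6, 11, 4, 0, 9, 1, 3, 2] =(0 15 2 10 4 7 12 9 11)(1 8 6 14 3 13)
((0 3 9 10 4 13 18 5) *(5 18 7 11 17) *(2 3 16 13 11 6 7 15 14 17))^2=(18)(0 13 14 5 16 15 17)(2 9 4)(3 10 11)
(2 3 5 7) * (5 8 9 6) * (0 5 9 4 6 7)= (0 5)(2 3 8 4 6 9 7)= [5, 1, 3, 8, 6, 0, 9, 2, 4, 7]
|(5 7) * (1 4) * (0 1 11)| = 4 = |(0 1 4 11)(5 7)|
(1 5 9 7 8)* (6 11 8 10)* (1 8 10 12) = (1 5 9 7 12)(6 11 10) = [0, 5, 2, 3, 4, 9, 11, 12, 8, 7, 6, 10, 1]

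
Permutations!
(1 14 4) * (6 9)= (1 14 4)(6 9)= [0, 14, 2, 3, 1, 5, 9, 7, 8, 6, 10, 11, 12, 13, 4]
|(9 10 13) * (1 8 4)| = 3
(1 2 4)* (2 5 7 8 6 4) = [0, 5, 2, 3, 1, 7, 4, 8, 6] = (1 5 7 8 6 4)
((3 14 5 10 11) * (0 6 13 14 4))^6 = ((0 6 13 14 5 10 11 3 4))^6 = (0 11 14)(3 5 6)(4 10 13)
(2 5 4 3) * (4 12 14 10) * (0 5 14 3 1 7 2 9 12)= (0 5)(1 7 2 14 10 4)(3 9 12)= [5, 7, 14, 9, 1, 0, 6, 2, 8, 12, 4, 11, 3, 13, 10]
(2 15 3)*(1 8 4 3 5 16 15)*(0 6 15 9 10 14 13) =(0 6 15 5 16 9 10 14 13)(1 8 4 3 2) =[6, 8, 1, 2, 3, 16, 15, 7, 4, 10, 14, 11, 12, 0, 13, 5, 9]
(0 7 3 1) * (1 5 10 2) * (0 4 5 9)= (0 7 3 9)(1 4 5 10 2)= [7, 4, 1, 9, 5, 10, 6, 3, 8, 0, 2]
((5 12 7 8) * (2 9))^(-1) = (2 9)(5 8 7 12) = ((2 9)(5 12 7 8))^(-1)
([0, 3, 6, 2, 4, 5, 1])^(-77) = (1 6 2 3)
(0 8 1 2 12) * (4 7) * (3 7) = (0 8 1 2 12)(3 7 4) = [8, 2, 12, 7, 3, 5, 6, 4, 1, 9, 10, 11, 0]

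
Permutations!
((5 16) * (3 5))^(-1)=(3 16 5)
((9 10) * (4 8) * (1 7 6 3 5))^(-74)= (10)(1 7 6 3 5)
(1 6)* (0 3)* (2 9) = (0 3)(1 6)(2 9) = [3, 6, 9, 0, 4, 5, 1, 7, 8, 2]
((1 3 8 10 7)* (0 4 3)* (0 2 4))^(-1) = (1 7 10 8 3 4 2)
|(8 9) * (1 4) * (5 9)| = |(1 4)(5 9 8)| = 6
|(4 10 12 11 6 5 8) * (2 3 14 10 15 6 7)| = 35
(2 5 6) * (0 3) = [3, 1, 5, 0, 4, 6, 2] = (0 3)(2 5 6)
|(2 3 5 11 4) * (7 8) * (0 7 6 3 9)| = 10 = |(0 7 8 6 3 5 11 4 2 9)|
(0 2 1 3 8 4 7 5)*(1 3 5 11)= [2, 5, 3, 8, 7, 0, 6, 11, 4, 9, 10, 1]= (0 2 3 8 4 7 11 1 5)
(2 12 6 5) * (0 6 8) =(0 6 5 2 12 8) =[6, 1, 12, 3, 4, 2, 5, 7, 0, 9, 10, 11, 8]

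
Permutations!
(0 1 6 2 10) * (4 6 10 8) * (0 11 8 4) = (0 1 10 11 8)(2 4 6) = [1, 10, 4, 3, 6, 5, 2, 7, 0, 9, 11, 8]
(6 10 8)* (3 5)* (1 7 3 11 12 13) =(1 7 3 5 11 12 13)(6 10 8) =[0, 7, 2, 5, 4, 11, 10, 3, 6, 9, 8, 12, 13, 1]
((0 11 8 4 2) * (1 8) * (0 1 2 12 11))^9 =(1 12)(2 4)(8 11)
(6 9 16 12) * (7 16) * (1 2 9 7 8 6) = (1 2 9 8 6 7 16 12) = [0, 2, 9, 3, 4, 5, 7, 16, 6, 8, 10, 11, 1, 13, 14, 15, 12]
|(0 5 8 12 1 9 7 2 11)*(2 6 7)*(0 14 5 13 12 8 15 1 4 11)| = 22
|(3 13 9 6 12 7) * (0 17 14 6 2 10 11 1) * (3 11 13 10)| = 40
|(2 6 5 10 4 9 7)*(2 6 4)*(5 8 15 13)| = |(2 4 9 7 6 8 15 13 5 10)| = 10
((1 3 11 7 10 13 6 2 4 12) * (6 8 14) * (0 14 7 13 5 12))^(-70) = (14)(1 11 8 10 12 3 13 7 5)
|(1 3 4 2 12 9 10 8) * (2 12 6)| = 14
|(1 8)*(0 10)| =2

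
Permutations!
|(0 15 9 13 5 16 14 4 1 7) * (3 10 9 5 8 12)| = |(0 15 5 16 14 4 1 7)(3 10 9 13 8 12)| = 24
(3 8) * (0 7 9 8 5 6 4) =(0 7 9 8 3 5 6 4) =[7, 1, 2, 5, 0, 6, 4, 9, 3, 8]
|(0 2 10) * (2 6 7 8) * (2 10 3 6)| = 7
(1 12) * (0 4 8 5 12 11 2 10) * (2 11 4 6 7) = [6, 4, 10, 3, 8, 12, 7, 2, 5, 9, 0, 11, 1] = (0 6 7 2 10)(1 4 8 5 12)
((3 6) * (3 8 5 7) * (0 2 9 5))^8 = ((0 2 9 5 7 3 6 8))^8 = (9)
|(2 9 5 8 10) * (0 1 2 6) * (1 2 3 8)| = |(0 2 9 5 1 3 8 10 6)| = 9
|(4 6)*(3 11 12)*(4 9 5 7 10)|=6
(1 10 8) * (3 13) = (1 10 8)(3 13) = [0, 10, 2, 13, 4, 5, 6, 7, 1, 9, 8, 11, 12, 3]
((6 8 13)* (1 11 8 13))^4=((1 11 8)(6 13))^4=(13)(1 11 8)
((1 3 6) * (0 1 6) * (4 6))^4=(6)(0 1 3)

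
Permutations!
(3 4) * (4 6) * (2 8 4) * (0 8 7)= (0 8 4 3 6 2 7)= [8, 1, 7, 6, 3, 5, 2, 0, 4]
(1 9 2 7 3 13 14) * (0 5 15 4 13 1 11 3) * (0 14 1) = (0 5 15 4 13 1 9 2 7 14 11 3) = [5, 9, 7, 0, 13, 15, 6, 14, 8, 2, 10, 3, 12, 1, 11, 4]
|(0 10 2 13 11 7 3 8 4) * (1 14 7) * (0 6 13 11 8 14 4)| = |(0 10 2 11 1 4 6 13 8)(3 14 7)| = 9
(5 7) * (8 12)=(5 7)(8 12)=[0, 1, 2, 3, 4, 7, 6, 5, 12, 9, 10, 11, 8]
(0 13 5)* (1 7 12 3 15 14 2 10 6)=[13, 7, 10, 15, 4, 0, 1, 12, 8, 9, 6, 11, 3, 5, 2, 14]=(0 13 5)(1 7 12 3 15 14 2 10 6)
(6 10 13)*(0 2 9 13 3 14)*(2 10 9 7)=(0 10 3 14)(2 7)(6 9 13)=[10, 1, 7, 14, 4, 5, 9, 2, 8, 13, 3, 11, 12, 6, 0]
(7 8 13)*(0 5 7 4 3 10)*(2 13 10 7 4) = (0 5 4 3 7 8 10)(2 13) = [5, 1, 13, 7, 3, 4, 6, 8, 10, 9, 0, 11, 12, 2]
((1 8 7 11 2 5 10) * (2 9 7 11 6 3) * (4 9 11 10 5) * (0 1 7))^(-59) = (11)(0 1 8 10 7 6 3 2 4 9)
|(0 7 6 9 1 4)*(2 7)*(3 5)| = 14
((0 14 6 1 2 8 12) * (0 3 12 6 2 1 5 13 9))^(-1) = (0 9 13 5 6 8 2 14)(3 12)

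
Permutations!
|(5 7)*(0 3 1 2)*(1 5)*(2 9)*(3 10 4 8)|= |(0 10 4 8 3 5 7 1 9 2)|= 10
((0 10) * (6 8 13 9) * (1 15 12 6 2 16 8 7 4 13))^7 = ((0 10)(1 15 12 6 7 4 13 9 2 16 8))^7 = (0 10)(1 9 6 8 13 12 16 4 15 2 7)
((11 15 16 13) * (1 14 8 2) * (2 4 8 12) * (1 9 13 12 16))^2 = ((1 14 16 12 2 9 13 11 15)(4 8))^2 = (1 16 2 13 15 14 12 9 11)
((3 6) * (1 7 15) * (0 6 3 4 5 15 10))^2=(0 4 15 7)(1 10 6 5)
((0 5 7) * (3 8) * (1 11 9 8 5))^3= (0 9 5 1 8 7 11 3)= ((0 1 11 9 8 3 5 7))^3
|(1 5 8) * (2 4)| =6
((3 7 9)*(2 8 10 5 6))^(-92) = ((2 8 10 5 6)(3 7 9))^(-92) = (2 5 8 6 10)(3 7 9)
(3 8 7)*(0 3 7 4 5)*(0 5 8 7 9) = (0 3 7 9)(4 8) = [3, 1, 2, 7, 8, 5, 6, 9, 4, 0]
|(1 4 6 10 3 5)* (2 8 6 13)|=9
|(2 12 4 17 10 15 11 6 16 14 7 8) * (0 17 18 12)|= 33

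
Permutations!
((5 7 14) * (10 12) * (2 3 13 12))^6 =(14)(2 3 13 12 10)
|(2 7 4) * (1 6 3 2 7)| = |(1 6 3 2)(4 7)| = 4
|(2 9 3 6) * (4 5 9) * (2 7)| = 7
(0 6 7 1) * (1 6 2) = [2, 0, 1, 3, 4, 5, 7, 6] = (0 2 1)(6 7)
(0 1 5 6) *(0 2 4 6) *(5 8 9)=(0 1 8 9 5)(2 4 6)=[1, 8, 4, 3, 6, 0, 2, 7, 9, 5]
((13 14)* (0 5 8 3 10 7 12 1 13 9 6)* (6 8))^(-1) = (0 6 5)(1 12 7 10 3 8 9 14 13)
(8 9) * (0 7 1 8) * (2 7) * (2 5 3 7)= (0 5 3 7 1 8 9)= [5, 8, 2, 7, 4, 3, 6, 1, 9, 0]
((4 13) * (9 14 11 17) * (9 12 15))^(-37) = ((4 13)(9 14 11 17 12 15))^(-37) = (4 13)(9 15 12 17 11 14)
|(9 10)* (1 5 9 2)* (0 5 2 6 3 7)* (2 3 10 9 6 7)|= |(0 5 6 10 7)(1 3 2)|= 15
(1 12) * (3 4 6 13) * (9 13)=(1 12)(3 4 6 9 13)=[0, 12, 2, 4, 6, 5, 9, 7, 8, 13, 10, 11, 1, 3]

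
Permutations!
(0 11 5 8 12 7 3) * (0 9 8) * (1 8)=[11, 8, 2, 9, 4, 0, 6, 3, 12, 1, 10, 5, 7]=(0 11 5)(1 8 12 7 3 9)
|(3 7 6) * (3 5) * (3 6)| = 2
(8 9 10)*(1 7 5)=(1 7 5)(8 9 10)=[0, 7, 2, 3, 4, 1, 6, 5, 9, 10, 8]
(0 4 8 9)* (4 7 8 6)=(0 7 8 9)(4 6)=[7, 1, 2, 3, 6, 5, 4, 8, 9, 0]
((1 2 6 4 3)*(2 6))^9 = (1 6 4 3)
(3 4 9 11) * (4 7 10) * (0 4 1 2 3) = (0 4 9 11)(1 2 3 7 10) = [4, 2, 3, 7, 9, 5, 6, 10, 8, 11, 1, 0]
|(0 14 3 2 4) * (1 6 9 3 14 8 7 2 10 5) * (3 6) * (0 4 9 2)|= 12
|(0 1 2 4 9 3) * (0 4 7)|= 12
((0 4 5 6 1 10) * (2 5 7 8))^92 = (0 7 2 6 10 4 8 5 1)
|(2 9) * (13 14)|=2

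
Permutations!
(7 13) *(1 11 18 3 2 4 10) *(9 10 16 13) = (1 11 18 3 2 4 16 13 7 9 10) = [0, 11, 4, 2, 16, 5, 6, 9, 8, 10, 1, 18, 12, 7, 14, 15, 13, 17, 3]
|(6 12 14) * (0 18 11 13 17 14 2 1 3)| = |(0 18 11 13 17 14 6 12 2 1 3)| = 11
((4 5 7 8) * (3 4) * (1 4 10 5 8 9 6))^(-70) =(1 8 10 7 6 4 3 5 9) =((1 4 8 3 10 5 7 9 6))^(-70)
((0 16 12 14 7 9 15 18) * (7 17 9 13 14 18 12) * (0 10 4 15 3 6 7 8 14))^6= (0 3 8 7 17)(4 15 12 18 10)(6 14 13 9 16)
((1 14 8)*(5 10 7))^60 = (14)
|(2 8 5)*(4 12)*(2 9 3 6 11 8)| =|(3 6 11 8 5 9)(4 12)| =6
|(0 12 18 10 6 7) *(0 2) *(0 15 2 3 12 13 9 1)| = 12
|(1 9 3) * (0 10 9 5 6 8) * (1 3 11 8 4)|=|(0 10 9 11 8)(1 5 6 4)|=20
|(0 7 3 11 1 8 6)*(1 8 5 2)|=|(0 7 3 11 8 6)(1 5 2)|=6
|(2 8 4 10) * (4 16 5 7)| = |(2 8 16 5 7 4 10)| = 7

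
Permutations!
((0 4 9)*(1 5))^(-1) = ((0 4 9)(1 5))^(-1) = (0 9 4)(1 5)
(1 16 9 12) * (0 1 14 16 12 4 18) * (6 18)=(0 1 12 14 16 9 4 6 18)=[1, 12, 2, 3, 6, 5, 18, 7, 8, 4, 10, 11, 14, 13, 16, 15, 9, 17, 0]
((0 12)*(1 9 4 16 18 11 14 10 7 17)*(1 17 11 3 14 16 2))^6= (1 4)(2 9)(3 18 16 11 7 10 14)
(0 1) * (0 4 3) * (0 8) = (0 1 4 3 8) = [1, 4, 2, 8, 3, 5, 6, 7, 0]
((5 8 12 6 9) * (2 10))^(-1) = (2 10)(5 9 6 12 8)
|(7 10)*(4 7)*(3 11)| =6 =|(3 11)(4 7 10)|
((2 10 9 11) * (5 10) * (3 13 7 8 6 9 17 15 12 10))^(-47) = ((2 5 3 13 7 8 6 9 11)(10 17 15 12))^(-47) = (2 9 8 13 5 11 6 7 3)(10 17 15 12)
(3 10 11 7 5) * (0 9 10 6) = [9, 1, 2, 6, 4, 3, 0, 5, 8, 10, 11, 7] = (0 9 10 11 7 5 3 6)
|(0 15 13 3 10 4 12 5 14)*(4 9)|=|(0 15 13 3 10 9 4 12 5 14)|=10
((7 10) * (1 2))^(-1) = (1 2)(7 10)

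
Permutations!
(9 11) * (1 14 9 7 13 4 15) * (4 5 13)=(1 14 9 11 7 4 15)(5 13)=[0, 14, 2, 3, 15, 13, 6, 4, 8, 11, 10, 7, 12, 5, 9, 1]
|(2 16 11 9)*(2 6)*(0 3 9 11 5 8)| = 8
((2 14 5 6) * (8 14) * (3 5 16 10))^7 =(2 6 5 3 10 16 14 8) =((2 8 14 16 10 3 5 6))^7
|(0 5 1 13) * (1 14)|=|(0 5 14 1 13)|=5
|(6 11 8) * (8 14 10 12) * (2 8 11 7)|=4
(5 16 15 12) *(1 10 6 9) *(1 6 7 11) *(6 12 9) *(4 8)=[0, 10, 2, 3, 8, 16, 6, 11, 4, 12, 7, 1, 5, 13, 14, 9, 15]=(1 10 7 11)(4 8)(5 16 15 9 12)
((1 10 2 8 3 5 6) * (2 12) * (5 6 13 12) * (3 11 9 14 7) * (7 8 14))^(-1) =(1 6 3 7 9 11 8 14 2 12 13 5 10)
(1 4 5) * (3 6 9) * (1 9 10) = (1 4 5 9 3 6 10) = [0, 4, 2, 6, 5, 9, 10, 7, 8, 3, 1]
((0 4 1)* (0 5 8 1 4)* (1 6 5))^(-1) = ((5 8 6))^(-1) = (5 6 8)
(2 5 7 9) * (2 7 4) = (2 5 4)(7 9) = [0, 1, 5, 3, 2, 4, 6, 9, 8, 7]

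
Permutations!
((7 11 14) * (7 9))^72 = (14)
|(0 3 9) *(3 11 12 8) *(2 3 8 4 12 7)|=6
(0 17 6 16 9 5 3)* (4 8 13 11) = (0 17 6 16 9 5 3)(4 8 13 11) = [17, 1, 2, 0, 8, 3, 16, 7, 13, 5, 10, 4, 12, 11, 14, 15, 9, 6]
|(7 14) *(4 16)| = |(4 16)(7 14)| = 2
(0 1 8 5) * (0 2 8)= (0 1)(2 8 5)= [1, 0, 8, 3, 4, 2, 6, 7, 5]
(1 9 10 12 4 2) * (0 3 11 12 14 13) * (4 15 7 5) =(0 3 11 12 15 7 5 4 2 1 9 10 14 13) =[3, 9, 1, 11, 2, 4, 6, 5, 8, 10, 14, 12, 15, 0, 13, 7]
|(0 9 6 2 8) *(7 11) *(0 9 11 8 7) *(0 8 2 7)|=7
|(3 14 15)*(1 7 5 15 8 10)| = |(1 7 5 15 3 14 8 10)| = 8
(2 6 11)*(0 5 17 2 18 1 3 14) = [5, 3, 6, 14, 4, 17, 11, 7, 8, 9, 10, 18, 12, 13, 0, 15, 16, 2, 1] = (0 5 17 2 6 11 18 1 3 14)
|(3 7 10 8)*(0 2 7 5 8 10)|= 3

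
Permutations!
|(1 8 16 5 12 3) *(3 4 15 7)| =9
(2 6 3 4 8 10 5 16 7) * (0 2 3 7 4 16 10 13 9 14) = (0 2 6 7 3 16 4 8 13 9 14)(5 10) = [2, 1, 6, 16, 8, 10, 7, 3, 13, 14, 5, 11, 12, 9, 0, 15, 4]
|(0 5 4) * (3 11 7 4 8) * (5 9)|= |(0 9 5 8 3 11 7 4)|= 8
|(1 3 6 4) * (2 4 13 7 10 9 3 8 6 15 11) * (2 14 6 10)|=13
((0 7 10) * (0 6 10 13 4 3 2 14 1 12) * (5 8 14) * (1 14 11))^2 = ((14)(0 7 13 4 3 2 5 8 11 1 12)(6 10))^2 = (14)(0 13 3 5 11 12 7 4 2 8 1)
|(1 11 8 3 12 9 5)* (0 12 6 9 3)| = 9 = |(0 12 3 6 9 5 1 11 8)|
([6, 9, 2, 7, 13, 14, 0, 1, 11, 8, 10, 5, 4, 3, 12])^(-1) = [6, 7, 2, 13, 12, 11, 0, 3, 9, 1, 10, 8, 14, 4, 5]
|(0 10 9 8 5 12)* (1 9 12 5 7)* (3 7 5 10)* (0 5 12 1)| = |(0 3 7)(1 9 8 12 5 10)| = 6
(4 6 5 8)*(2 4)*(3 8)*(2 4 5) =(2 5 3 8 4 6) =[0, 1, 5, 8, 6, 3, 2, 7, 4]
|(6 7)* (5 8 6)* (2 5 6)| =6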